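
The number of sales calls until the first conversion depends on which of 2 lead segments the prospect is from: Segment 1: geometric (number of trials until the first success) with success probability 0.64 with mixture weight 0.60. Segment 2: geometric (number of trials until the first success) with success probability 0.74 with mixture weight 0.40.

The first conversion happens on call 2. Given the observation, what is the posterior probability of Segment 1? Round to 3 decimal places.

0.642

Apply Bayes' rule: the posterior for each component is proportional to its prior times its likelihood at x.
Component likelihoods at x = 2:
  p_1 = 0.64·(1−0.64)^1 = 0.64·0.36 = 0.2304
  p_2 = 0.74·(1−0.74)^1 = 0.74·0.26 = 0.1924
Multiply by the mixture weights:
  P(Z=1)·p_1 = 0.60 × 0.2304 = 0.13824
  P(Z=2)·p_2 = 0.40 × 0.1924 = 0.07696
Marginal: 0.13824 + 0.07696 = 0.2152
So the posterior for Segment 1 is 0.13824 / 0.2152 ≈ 0.642.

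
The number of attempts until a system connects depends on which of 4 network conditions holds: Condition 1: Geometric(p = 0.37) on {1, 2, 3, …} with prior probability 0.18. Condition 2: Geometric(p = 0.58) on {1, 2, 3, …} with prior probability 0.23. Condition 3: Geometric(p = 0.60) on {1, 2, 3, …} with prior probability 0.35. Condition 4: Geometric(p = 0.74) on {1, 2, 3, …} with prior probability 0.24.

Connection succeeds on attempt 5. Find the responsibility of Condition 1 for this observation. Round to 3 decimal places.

By Bayes' theorem, P(k | x) = w_k f_k(x) / Σ_j w_j f_j(x).
Evaluate each component's likelihood at the observed value:
  f_1 = 0.37·(1−0.37)^4 = 0.37·0.15753 = 0.058286
  f_2 = 0.58·(1−0.58)^4 = 0.58·0.031117 = 0.0180478
  f_3 = 0.60·(1−0.60)^4 = 0.60·0.0256 = 0.01536
  f_4 = 0.74·(1−0.74)^4 = 0.74·0.00456976 = 0.00338162
Prior × likelihood for each component:
  w_1·f_1 = 0.18 × 0.058286 = 0.0104915
  w_2·f_2 = 0.23 × 0.0180478 = 0.004151
  w_3·f_3 = 0.35 × 0.01536 = 0.005376
  w_4·f_4 = 0.24 × 0.00338162 = 0.000811589
Marginal: 0.0104915 + 0.004151 + 0.005376 + 0.000811589 = 0.0208301
Responsibility of Condition 1: 0.0104915 / 0.0208301 ≈ 0.504

0.504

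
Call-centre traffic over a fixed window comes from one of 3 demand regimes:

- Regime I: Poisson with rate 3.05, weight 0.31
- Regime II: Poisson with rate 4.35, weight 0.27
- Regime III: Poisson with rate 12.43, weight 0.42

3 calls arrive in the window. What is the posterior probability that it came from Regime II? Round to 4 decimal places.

The responsibility of component k is P(Z=k) f_k(x) divided by Σ_j P(Z=j) f_j(x).
Poisson probabilities:
  p_I = e^(−3.05)·3.05^3/3! = 0.22395
  p_II = e^(−4.35)·4.35^3/3! = 0.177066
  p_III = e^(−12.43)·12.43^3/3! = 0.00127933
Weight by the priors:
  P(Z=I)·p_I = 0.31 × 0.22395 = 0.0694243
  P(Z=II)·p_II = 0.27 × 0.177066 = 0.0478079
  P(Z=III)·p_III = 0.42 × 0.00127933 = 0.000537318
Normaliser: 0.0694243 + 0.0478079 + 0.000537318 = 0.11777
Responsibility of Regime II: 0.0478079 / 0.11777 ≈ 0.4059

0.4059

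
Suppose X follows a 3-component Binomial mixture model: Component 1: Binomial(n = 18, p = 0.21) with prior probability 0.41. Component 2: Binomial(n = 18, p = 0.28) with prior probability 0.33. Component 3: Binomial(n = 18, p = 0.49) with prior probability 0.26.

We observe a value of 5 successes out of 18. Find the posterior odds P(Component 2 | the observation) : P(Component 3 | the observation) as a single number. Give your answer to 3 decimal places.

6.843

Since P(k|x) ∝ π_k f_k(x), the posterior odds are π_i f_i(x) / (π_j f_j(x)).
Binomial probabilities:
  f_1 = C(18,5)·0.21^5·0.79^13 = 8568·0.00040841·0.0466823 = 0.163353
  f_2 = C(18,5)·0.28^5·0.72^13 = 8568·0.00172104·0.0139741 = 0.206059
  f_3 = C(18,5)·0.49^5·0.51^13 = 8568·0.0282475·0.000157911 = 0.0382184
Odds = (0.33/0.26) × (0.206059/0.0382184) = 1.26923 × 5.39163 ≈ 6.843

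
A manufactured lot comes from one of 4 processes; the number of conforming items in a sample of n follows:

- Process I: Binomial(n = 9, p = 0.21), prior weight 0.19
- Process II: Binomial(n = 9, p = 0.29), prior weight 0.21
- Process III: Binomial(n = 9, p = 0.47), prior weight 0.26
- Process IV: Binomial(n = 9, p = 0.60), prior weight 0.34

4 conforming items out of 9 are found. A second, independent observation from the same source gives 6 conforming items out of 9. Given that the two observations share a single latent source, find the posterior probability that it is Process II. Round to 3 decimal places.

P(component k | x) = w_k·f_k(x) / marginal(x), where marginal(x) = Σ_j w_j·f_j(x).
Since both observations come from the same component, the likelihood for component k is f_k(x₁)·f_k(x₂).
  L_I = [C(9,4)·0.21^4·0.79^5 = 126·0.00194481·0.307706 = 0.0754021] × [0.00355203] = 0.00026783
  L_II = [C(9,4)·0.29^4·0.71^5 = 126·0.00707281·0.180423 = 0.160788] × [0.0178831] = 0.00287539
  L_III = [C(9,4)·0.47^4·0.53^5 = 126·0.0487968·0.0418195 = 0.257123] × [0.134801] = 0.0346605
  L_IV = [C(9,4)·0.60^4·0.40^5 = 126·0.1296·0.01024 = 0.167215] × [0.250823] = 0.0419413
Weight by the priors:
  w_I·L_I = 0.19 × 0.00026783 = 5.08877e-05
  w_II·L_II = 0.21 × 0.00287539 = 0.000603832
  w_III·L_III = 0.26 × 0.0346605 = 0.00901174
  w_IV·L_IV = 0.34 × 0.0419413 = 0.0142601
Evidence: 5.08877e-05 + 0.000603832 + 0.00901174 + 0.0142601 = 0.0239265
Responsibility of Process II: 0.000603832 / 0.0239265 ≈ 0.025

0.025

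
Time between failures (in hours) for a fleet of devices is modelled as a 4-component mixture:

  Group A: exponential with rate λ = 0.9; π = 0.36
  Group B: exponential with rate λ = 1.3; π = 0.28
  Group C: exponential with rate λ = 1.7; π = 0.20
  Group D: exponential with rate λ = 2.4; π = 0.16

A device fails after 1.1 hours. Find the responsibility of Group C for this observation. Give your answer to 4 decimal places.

0.1824

By Bayes' theorem, P(k | x) = π_k f_k(x) / Σ_j π_j f_j(x).
Component likelihoods at x = 1.1 hours:
  f_A = 0.334419
  f_B = 0.311102
  f_C = 0.26201
  f_D = 0.171267
Unnormalised posteriors:
  π_A·f_A = 0.36 × 0.334419 = 0.120391
  π_B·f_B = 0.28 × 0.311102 = 0.0871084
  π_C·f_C = 0.20 × 0.26201 = 0.052402
  π_D·f_D = 0.16 × 0.171267 = 0.0274027
Evidence: 0.120391 + 0.0871084 + 0.052402 + 0.0274027 = 0.287304
So the posterior for Group C is 0.052402 / 0.287304 ≈ 0.1824.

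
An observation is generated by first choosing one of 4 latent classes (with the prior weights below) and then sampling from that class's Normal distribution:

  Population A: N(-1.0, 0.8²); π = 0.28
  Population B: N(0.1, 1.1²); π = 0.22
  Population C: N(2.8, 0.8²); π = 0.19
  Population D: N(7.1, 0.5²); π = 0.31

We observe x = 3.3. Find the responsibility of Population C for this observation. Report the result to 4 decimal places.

P(component k | x) = π_k·f_k(x) / marginal(x), where marginal(x) = Σ_j π_j·f_j(x).
Normal densities:
  p_A = 2.65644e-07
  p_B = 0.00527038
  p_C = 0.410201
  p_D = 2.28831e-13
Multiply by the mixture weights:
  π_A·p_A = 0.28 × 2.65644e-07 = 7.43804e-08
  π_B·p_B = 0.22 × 0.00527038 = 0.00115948
  π_C·p_C = 0.19 × 0.410201 = 0.0779382
  π_D·p_D = 0.31 × 2.28831e-13 = 7.09377e-14
Normaliser: 7.43804e-08 + 0.00115948 + 0.0779382 + 7.09377e-14 = 0.0790978
P(Population C | the observation) = 0.0779382 / 0.0790978 ≈ 0.9853

0.9853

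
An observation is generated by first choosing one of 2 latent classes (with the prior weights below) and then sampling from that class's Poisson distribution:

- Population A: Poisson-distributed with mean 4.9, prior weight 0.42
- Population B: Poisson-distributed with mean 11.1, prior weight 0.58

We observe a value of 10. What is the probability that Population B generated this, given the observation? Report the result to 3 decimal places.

0.909

P(component k | x) = P(Z=k)·f_k(x) / marginal(x), where marginal(x) = Σ_j P(Z=j)·f_j(x).
Component likelihoods at x = 10:
  p_A = e^(−4.9)·4.9^10/10! = 0.016374
  p_B = e^(−11.1)·11.1^10/10! = 0.118249
Prior × likelihood for each component:
  P(Z=A)·p_A = 0.42 × 0.016374 = 0.00687708
  P(Z=B)·p_B = 0.58 × 0.118249 = 0.0685845
Denominator: 0.00687708 + 0.0685845 = 0.0754616
P(Population B | x) = 0.0685845 / 0.0754616 ≈ 0.909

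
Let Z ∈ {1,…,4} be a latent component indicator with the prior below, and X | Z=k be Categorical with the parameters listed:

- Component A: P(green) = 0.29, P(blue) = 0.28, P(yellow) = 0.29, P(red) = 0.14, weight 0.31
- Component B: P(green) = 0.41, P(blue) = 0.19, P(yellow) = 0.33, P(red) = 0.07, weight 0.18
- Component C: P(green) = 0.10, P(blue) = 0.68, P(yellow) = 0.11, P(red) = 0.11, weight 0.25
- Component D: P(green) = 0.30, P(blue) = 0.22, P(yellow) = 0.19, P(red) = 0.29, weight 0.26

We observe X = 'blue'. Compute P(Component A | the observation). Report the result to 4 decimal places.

By Bayes' theorem, P(k | x) = π_k f_k(x) / Σ_j π_j f_j(x).
Evaluate each component's likelihood at the observed value:
  f_A = P(blue | comp) = 0.28
  f_B = P(blue | comp) = 0.19
  f_C = P(blue | comp) = 0.68
  f_D = P(blue | comp) = 0.22
Multiply by the mixture weights:
  π_A·f_A = 0.31 × 0.28 = 0.0868
  π_B·f_B = 0.18 × 0.19 = 0.0342
  π_C·f_C = 0.25 × 0.68 = 0.17
  π_D·f_D = 0.26 × 0.22 = 0.0572
Sum: 0.0868 + 0.0342 + 0.17 + 0.0572 = 0.3482
P(Component A | 'blue') ≈ 0.2493

0.2493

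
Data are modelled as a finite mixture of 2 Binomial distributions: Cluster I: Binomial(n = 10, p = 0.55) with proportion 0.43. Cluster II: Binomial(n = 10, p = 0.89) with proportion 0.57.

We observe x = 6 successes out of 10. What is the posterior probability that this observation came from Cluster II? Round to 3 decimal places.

0.078

The responsibility of component k is π_k f_k(x) divided by Σ_j π_j f_j(x).
Binomial probabilities:
  L_I = 0.238367
  L_II = 0.0152802
Prior × likelihood for each component:
  π_I·L_I = 0.43 × 0.238367 = 0.102498
  π_II·L_II = 0.57 × 0.0152802 = 0.00870973
Marginal: 0.102498 + 0.00870973 = 0.111207
P(Cluster II | data) ≈ 0.078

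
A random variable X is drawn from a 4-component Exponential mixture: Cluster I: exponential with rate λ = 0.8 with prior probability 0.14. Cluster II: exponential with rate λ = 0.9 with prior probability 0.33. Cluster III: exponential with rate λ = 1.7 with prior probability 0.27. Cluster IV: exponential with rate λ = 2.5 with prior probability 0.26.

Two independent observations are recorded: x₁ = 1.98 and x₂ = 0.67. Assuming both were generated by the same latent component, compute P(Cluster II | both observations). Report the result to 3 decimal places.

Posterior ∝ prior × likelihood, so P(k | x) ∝ P(Z=k) f_k(x); normalise over all components.
Since both observations come from the same component, the likelihood for component k is f_k(x₁)·f_k(x₂).
  L_I = [0.8·e^(−0.8·1.98) = 0.8·e^(−1.5840) = 0.164122] × [0.468067] = 0.0768202
  L_II = [0.9·e^(−0.9·1.98) = 0.9·e^(−1.7820) = 0.151471] × [0.492451] = 0.0745921
  L_III = [1.7·e^(−1.7·1.98) = 1.7·e^(−3.3660) = 0.0586967] × [0.544236] = 0.0319449
  L_IV = [2.5·e^(−2.5·1.98) = 2.5·e^(−4.9500) = 0.0177085] × [0.46827] = 0.00829238
Unnormalised posteriors:
  P(Z=I)·L_I = 0.14 × 0.0768202 = 0.0107548
  P(Z=II)·L_II = 0.33 × 0.0745921 = 0.0246154
  P(Z=III)·L_III = 0.27 × 0.0319449 = 0.00862512
  P(Z=IV)·L_IV = 0.26 × 0.00829238 = 0.00215602
Denominator: 0.0107548 + 0.0246154 + 0.00862512 + 0.00215602 = 0.0461514
P(Cluster II | x₁,x₂) = 0.0246154 / 0.0461514 ≈ 0.533

0.533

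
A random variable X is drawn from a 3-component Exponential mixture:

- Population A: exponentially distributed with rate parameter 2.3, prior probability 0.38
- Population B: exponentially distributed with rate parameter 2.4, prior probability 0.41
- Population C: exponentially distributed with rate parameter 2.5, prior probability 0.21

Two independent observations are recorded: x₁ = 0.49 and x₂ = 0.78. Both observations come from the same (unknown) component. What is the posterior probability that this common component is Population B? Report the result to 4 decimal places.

Posterior ∝ prior × likelihood, so P(k | x) ∝ w_k f_k(x); normalise over all components.
Since both observations come from the same component, the likelihood for component k is f_k(x₁)·f_k(x₂).
  p_A = [0.745209] × [0.382475] = 0.285024
  p_B = [0.740425] × [0.369158] = 0.273334
  p_C = [0.734394] × [0.355685] = 0.261213
Prior × likelihood for each component:
  w_A·p_A = 0.38 × 0.285024 = 0.108309
  w_B·p_B = 0.41 × 0.273334 = 0.112067
  w_C·p_C = 0.21 × 0.261213 = 0.0548548
Normaliser: 0.108309 + 0.112067 + 0.0548548 = 0.275231
P(Population B | data) = 0.112067 / 0.275231 ≈ 0.4072

0.4072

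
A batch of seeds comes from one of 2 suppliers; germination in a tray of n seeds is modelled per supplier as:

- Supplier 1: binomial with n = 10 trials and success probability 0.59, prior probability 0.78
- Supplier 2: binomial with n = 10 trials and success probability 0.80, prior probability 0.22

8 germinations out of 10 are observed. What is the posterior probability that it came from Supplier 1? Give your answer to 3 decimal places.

The responsibility of component k is π_k f_k(x) divided by Σ_j π_j f_j(x).
Binomial probabilities:
  p_1 = C(10,8)·0.59^8·0.41^2 = 45·0.014683·0.1681 = 0.11107
  p_2 = C(10,8)·0.80^8·0.20^2 = 45·0.167772·0.04 = 0.30199
Weight by the priors:
  π_1·p_1 = 0.78 × 0.11107 = 0.0866345
  π_2·p_2 = 0.22 × 0.30199 = 0.0664378
Marginal: 0.0866345 + 0.0664378 = 0.153072
So the posterior for Supplier 1 is 0.0866345 / 0.153072 ≈ 0.566.

0.566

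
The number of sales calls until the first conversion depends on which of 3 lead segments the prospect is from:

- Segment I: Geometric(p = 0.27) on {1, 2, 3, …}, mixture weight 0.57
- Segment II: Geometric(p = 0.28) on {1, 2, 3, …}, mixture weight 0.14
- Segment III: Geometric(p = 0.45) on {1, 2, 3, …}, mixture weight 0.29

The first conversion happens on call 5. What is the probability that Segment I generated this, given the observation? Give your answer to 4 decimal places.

0.6604

By Bayes' theorem, P(k | x) = π_k f_k(x) / Σ_j π_j f_j(x).
Evaluate each component's likelihood at the observed value:
  p_I = 0.27·(1−0.27)^4 = 0.27·0.283982 = 0.0766753
  p_II = 0.28·(1−0.28)^4 = 0.28·0.268739 = 0.0752468
  p_III = 0.45·(1−0.45)^4 = 0.45·0.0915063 = 0.0411778
Prior × likelihood for each component:
  π_I·p_I = 0.57 × 0.0766753 = 0.0437049
  π_II·p_II = 0.14 × 0.0752468 = 0.0105346
  π_III·p_III = 0.29 × 0.0411778 = 0.0119416
Sum: 0.0437049 + 0.0105346 + 0.0119416 = 0.066181
Responsibility of Segment I: 0.0437049 / 0.066181 ≈ 0.6604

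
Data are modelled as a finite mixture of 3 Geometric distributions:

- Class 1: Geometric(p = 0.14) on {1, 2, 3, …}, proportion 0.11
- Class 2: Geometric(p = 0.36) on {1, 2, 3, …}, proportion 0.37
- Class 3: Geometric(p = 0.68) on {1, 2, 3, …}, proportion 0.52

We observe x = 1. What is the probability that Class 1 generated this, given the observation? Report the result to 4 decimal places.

0.0307

Posterior ∝ prior × likelihood, so P(k | x) ∝ π_k f_k(x); normalise over all components.
Component likelihoods at x = 1:
  f_1 = 0.14
  f_2 = 0.36
  f_3 = 0.68
Weight by the priors:
  π_1·f_1 = 0.11 × 0.14 = 0.0154
  π_2·f_2 = 0.37 × 0.36 = 0.1332
  π_3·f_3 = 0.52 × 0.68 = 0.3536
Denominator: 0.0154 + 0.1332 + 0.3536 = 0.5022
So the posterior for Class 1 is 0.0154 / 0.5022 ≈ 0.0307.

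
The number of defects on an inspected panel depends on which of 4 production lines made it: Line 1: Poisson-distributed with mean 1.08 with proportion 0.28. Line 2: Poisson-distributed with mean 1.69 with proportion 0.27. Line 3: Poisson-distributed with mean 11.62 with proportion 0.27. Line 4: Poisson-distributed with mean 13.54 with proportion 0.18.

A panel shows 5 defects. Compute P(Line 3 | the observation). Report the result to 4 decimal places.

0.3548

The responsibility of component k is π_k f_k(x) divided by Σ_j π_j f_j(x).
Evaluate each component's likelihood at the observed value:
  f_1 = e^(−1.08)·1.08^5/5! = 0.00415814
  f_2 = e^(−1.69)·1.69^5/5! = 0.021198
  f_3 = e^(−11.62)·11.62^5/5! = 0.0158616
  f_4 = e^(−13.54)·13.54^5/5! = 0.00499534
Multiply by the mixture weights:
  π_1·f_1 = 0.28 × 0.00415814 = 0.00116428
  π_2·f_2 = 0.27 × 0.021198 = 0.00572346
  π_3·f_3 = 0.27 × 0.0158616 = 0.00428264
  π_4·f_4 = 0.18 × 0.00499534 = 0.000899161
Evidence: 0.00116428 + 0.00572346 + 0.00428264 + 0.000899161 = 0.0120695
P(Line 3 | data) ≈ 0.3548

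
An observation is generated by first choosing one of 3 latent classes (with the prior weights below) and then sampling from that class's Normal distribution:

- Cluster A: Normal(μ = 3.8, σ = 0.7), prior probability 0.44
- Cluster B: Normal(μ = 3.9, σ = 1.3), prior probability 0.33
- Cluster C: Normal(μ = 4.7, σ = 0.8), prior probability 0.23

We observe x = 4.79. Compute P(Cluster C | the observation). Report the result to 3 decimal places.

0.398

Posterior ∝ prior × likelihood, so P(k | x) ∝ w_k f_k(x); normalise over all components.
Component likelihoods at x = 4.79:
  f_A = 0.20964
  f_B = 0.242767
  f_C = 0.495532
Unnormalised posteriors:
  w_A·f_A = 0.44 × 0.20964 = 0.0922414
  w_B·f_B = 0.33 × 0.242767 = 0.0801132
  w_C·f_C = 0.23 × 0.495532 = 0.113972
Denominator: 0.0922414 + 0.0801132 + 0.113972 = 0.286327
So the posterior for Cluster C is 0.113972 / 0.286327 ≈ 0.398.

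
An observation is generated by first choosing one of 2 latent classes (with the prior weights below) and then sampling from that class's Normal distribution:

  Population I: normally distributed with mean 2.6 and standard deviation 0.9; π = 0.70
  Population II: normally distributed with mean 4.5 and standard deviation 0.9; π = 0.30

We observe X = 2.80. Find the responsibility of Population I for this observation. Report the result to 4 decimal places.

By Bayes' theorem, P(k | x) = w_k f_k(x) / Σ_j w_j f_j(x).
Evaluate each component's likelihood at the observed value:
  L_I = 0.432458
  L_II = 0.0744574
Weight by the priors:
  w_I·L_I = 0.70 × 0.432458 = 0.302721
  w_II·L_II = 0.30 × 0.0744574 = 0.0223372
Marginal: 0.302721 + 0.0223372 = 0.325058
P(Population I | data) = 0.302721 / 0.325058 ≈ 0.9313

0.9313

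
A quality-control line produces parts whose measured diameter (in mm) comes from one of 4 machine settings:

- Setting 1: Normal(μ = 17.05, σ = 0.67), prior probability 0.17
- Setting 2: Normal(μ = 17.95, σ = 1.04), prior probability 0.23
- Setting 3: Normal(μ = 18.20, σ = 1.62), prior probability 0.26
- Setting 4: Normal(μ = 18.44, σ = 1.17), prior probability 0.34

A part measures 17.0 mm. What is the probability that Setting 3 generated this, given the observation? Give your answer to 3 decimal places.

0.186

Apply Bayes' rule: the posterior for each component is proportional to its prior times its likelihood at x.
Evaluate each component's likelihood at the observed value:
  L_1 = (1/(0.67·√(2π)))·exp(−(17.0−17.05)²/(2·0.67²)) = 0.595436·exp(-0.00278) = 0.593781
  L_2 = (1/(1.04·√(2π)))·exp(−(17.0−17.95)²/(2·1.04²)) = 0.383598·exp(-0.41721) = 0.252747
  L_3 = (1/(1.62·√(2π)))·exp(−(17.0−18.20)²/(2·1.62²)) = 0.246261·exp(-0.27435) = 0.187175
  L_4 = (1/(1.17·√(2π)))·exp(−(17.0−18.44)²/(2·1.17²)) = 0.340976·exp(-0.75740) = 0.159879
Prior × likelihood for each component:
  π_1·L_1 = 0.17 × 0.593781 = 0.100943
  π_2·L_2 = 0.23 × 0.252747 = 0.0581319
  π_3·L_3 = 0.26 × 0.187175 = 0.0486654
  π_4·L_4 = 0.34 × 0.159879 = 0.0543588
Evidence: 0.100943 + 0.0581319 + 0.0486654 + 0.0543588 = 0.262099
So the posterior for Setting 3 is 0.0486654 / 0.262099 ≈ 0.186.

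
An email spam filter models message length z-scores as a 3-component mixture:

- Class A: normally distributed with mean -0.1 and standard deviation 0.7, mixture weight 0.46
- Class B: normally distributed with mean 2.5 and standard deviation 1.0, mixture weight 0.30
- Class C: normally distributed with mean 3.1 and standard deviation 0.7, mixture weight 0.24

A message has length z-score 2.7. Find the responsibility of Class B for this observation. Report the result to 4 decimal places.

0.5022

By Bayes' theorem, P(k | x) = π_k f_k(x) / Σ_j π_j f_j(x).
Component likelihoods at x = 2.7:
  f_A = 0.000191186
  f_B = 0.391043
  f_C = 0.484068
Prior × likelihood for each component:
  π_A·f_A = 0.46 × 0.000191186 = 8.79456e-05
  π_B·f_B = 0.30 × 0.391043 = 0.117313
  π_C·f_C = 0.24 × 0.484068 = 0.116176
Sum: 8.79456e-05 + 0.117313 + 0.116176 = 0.233577
So the posterior for Class B is 0.117313 / 0.233577 ≈ 0.5022.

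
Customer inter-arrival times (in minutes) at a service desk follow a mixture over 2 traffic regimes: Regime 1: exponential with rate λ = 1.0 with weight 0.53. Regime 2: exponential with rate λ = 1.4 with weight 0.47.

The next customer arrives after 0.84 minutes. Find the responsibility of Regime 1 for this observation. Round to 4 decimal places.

0.5299

The responsibility of component k is P(Z=k) f_k(x) divided by Σ_j P(Z=j) f_j(x).
Exponential densities:
  p_1 = 1.0·e^(−1.0·0.84) = 1.0·e^(−0.8400) = 0.431711
  p_2 = 1.4·e^(−1.4·0.84) = 1.4·e^(−1.1760) = 0.431914
Prior × likelihood for each component:
  P(Z=1)·p_1 = 0.53 × 0.431711 = 0.228807
  P(Z=2)·p_2 = 0.47 × 0.431914 = 0.203
Denominator: 0.228807 + 0.203 = 0.431806
Responsibility of Regime 1: 0.228807 / 0.431806 ≈ 0.5299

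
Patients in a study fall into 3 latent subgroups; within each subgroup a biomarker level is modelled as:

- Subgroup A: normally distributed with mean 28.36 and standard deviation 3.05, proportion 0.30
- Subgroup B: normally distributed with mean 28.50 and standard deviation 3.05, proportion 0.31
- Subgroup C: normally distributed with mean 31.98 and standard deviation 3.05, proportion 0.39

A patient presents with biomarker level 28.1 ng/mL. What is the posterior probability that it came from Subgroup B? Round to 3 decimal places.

0.394

P(component k | x) = π_k·f_k(x) / marginal(x), where marginal(x) = Σ_j π_j·f_j(x).
Evaluate each component's likelihood at the observed value:
  f_A = (1/(3.05·√(2π)))·exp(−(28.1−28.36)²/(2·3.05²)) = 0.130801·exp(-0.00363) = 0.130326
  f_B = (1/(3.05·√(2π)))·exp(−(28.1−28.50)²/(2·3.05²)) = 0.130801·exp(-0.00860) = 0.129681
  f_C = (1/(3.05·√(2π)))·exp(−(28.1−31.98)²/(2·3.05²)) = 0.130801·exp(-0.80916) = 0.0582367
Unnormalised posteriors:
  π_A·f_A = 0.30 × 0.130326 = 0.0390979
  π_B·f_B = 0.31 × 0.129681 = 0.040201
  π_C·f_C = 0.39 × 0.0582367 = 0.0227123
Denominator: 0.0390979 + 0.040201 + 0.0227123 = 0.102011
So the posterior for Subgroup B is 0.040201 / 0.102011 ≈ 0.394.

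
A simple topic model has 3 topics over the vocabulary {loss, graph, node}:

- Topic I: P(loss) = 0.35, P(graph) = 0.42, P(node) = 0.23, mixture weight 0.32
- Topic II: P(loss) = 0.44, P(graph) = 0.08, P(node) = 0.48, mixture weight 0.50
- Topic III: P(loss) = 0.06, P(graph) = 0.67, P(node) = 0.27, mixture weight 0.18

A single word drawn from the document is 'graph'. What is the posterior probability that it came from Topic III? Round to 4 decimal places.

Posterior ∝ prior × likelihood, so P(k | x) ∝ w_k f_k(x); normalise over all components.
Evaluate each component's likelihood at the observed value:
  L_I = P(graph | comp) = 0.42
  L_II = P(graph | comp) = 0.08
  L_III = P(graph | comp) = 0.67
Weight by the priors:
  w_I·L_I = 0.32 × 0.42 = 0.1344
  w_II·L_II = 0.50 × 0.08 = 0.04
  w_III·L_III = 0.18 × 0.67 = 0.1206
Marginal: 0.1344 + 0.04 + 0.1206 = 0.295
So the posterior for Topic III is 0.1206 / 0.295 ≈ 0.4088.

0.4088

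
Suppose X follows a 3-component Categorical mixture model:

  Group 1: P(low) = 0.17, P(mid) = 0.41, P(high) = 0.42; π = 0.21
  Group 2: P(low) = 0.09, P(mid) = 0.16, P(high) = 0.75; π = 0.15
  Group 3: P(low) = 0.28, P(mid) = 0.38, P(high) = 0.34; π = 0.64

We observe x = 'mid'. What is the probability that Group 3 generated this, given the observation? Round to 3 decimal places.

0.688

Posterior ∝ prior × likelihood, so P(k | x) ∝ P(Z=k) f_k(x); normalise over all components.
Component likelihoods at x = 'mid':
  L_1 = 0.41
  L_2 = 0.16
  L_3 = 0.38
Unnormalised posteriors:
  P(Z=1)·L_1 = 0.21 × 0.41 = 0.0861
  P(Z=2)·L_2 = 0.15 × 0.16 = 0.024
  P(Z=3)·L_3 = 0.64 × 0.38 = 0.2432
Sum: 0.0861 + 0.024 + 0.2432 = 0.3533
So the posterior for Group 3 is 0.2432 / 0.3533 ≈ 0.688.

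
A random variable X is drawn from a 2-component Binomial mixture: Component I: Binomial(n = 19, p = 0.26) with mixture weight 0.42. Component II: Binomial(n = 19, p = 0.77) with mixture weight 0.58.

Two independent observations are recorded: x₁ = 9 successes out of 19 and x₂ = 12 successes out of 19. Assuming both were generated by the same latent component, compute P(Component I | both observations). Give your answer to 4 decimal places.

0.0371

By Bayes' theorem, P(k | x) = π_k f_k(x) / Σ_j π_j f_j(x).
Since both observations come from the same component, the likelihood for component k is f_k(x₁)·f_k(x₂).
  f_I = [C(19,9)·0.26^9·0.74^10 = 92378·5.4295e-06·0.0492399 = 0.0246971] × [0.000584291] = 1.44303e-05
  f_II = [C(19,9)·0.77^9·0.23^10 = 92378·0.0951517·4.14265e-07 = 0.00364136] × [0.0745265] = 0.000271378
Prior × likelihood for each component:
  π_I·f_I = 0.42 × 1.44303e-05 = 6.06072e-06
  π_II·f_II = 0.58 × 0.000271378 = 0.000157399
Evidence: 6.06072e-06 + 0.000157399 = 0.00016346
So the posterior for Component I is 6.06072e-06 / 0.00016346 ≈ 0.0371.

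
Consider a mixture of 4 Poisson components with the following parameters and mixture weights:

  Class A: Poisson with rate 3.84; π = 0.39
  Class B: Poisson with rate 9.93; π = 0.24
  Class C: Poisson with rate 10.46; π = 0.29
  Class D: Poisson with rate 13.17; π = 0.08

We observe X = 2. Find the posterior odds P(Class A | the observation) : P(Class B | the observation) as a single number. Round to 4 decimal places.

Only the two components matter; the odds are (π_i f_i(x)) / (π_j f_j(x)).
Poisson probabilities:
  f_A = 0.158468
  f_B = 0.00240062
  f_C = 0.00156788
  f_D = 0.00016538
Posterior odds = (π_A·f_A) / (π_B·f_B) = (0.39·0.158468) / (0.24·0.00240062) = 0.0618025 / 0.00057615 ≈ 107.2681

107.2681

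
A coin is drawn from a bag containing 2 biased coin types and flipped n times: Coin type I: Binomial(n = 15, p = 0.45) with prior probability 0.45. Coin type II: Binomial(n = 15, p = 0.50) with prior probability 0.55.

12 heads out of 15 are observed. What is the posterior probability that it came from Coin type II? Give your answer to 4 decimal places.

Apply Bayes' rule: the posterior for each component is proportional to its prior times its likelihood at x.
Binomial probabilities:
  p_I = C(15,12)·0.45^12·0.55^3 = 455·6.89525e-05·0.166375 = 0.00521975
  p_II = C(15,12)·0.50^12·0.50^3 = 455·0.000244141·0.125 = 0.0138855
Multiply by the mixture weights:
  P(Z=I)·p_I = 0.45 × 0.00521975 = 0.00234889
  P(Z=II)·p_II = 0.55 × 0.0138855 = 0.00763702
Normaliser: 0.00234889 + 0.00763702 = 0.00998591
Responsibility of Coin type II: 0.00763702 / 0.00998591 ≈ 0.7648

0.7648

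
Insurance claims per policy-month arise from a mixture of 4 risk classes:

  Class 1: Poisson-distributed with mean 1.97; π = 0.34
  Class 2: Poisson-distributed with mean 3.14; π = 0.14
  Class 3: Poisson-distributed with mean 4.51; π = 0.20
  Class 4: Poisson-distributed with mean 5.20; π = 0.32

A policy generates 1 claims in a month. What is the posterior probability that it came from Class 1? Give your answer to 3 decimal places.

By Bayes' theorem, P(k | x) = π_k f_k(x) / Σ_j π_j f_j(x).
Poisson probabilities:
  f_1 = 0.27473
  f_2 = 0.135908
  f_3 = 0.0496031
  f_4 = 0.0286861
Prior × likelihood for each component:
  π_1·f_1 = 0.34 × 0.27473 = 0.0934082
  π_2·f_2 = 0.14 × 0.135908 = 0.0190271
  π_3·f_3 = 0.20 × 0.0496031 = 0.00992061
  π_4·f_4 = 0.32 × 0.0286861 = 0.00917956
Denominator: 0.0934082 + 0.0190271 + 0.00992061 + 0.00917956 = 0.131535
So the posterior for Class 1 is 0.0934082 / 0.131535 ≈ 0.710.

0.710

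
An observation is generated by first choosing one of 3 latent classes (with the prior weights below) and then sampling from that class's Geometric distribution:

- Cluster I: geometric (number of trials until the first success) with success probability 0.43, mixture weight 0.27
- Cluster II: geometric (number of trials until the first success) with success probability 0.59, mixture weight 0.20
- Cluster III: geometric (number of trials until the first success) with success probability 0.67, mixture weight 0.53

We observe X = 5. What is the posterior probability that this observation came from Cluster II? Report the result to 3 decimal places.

By Bayes' theorem, P(k | x) = π_k f_k(x) / Σ_j π_j f_j(x).
Component likelihoods at x = 5:
  L_I = 0.43·(1−0.43)^4 = 0.43·0.10556 = 0.0453908
  L_II = 0.59·(1−0.59)^4 = 0.59·0.0282576 = 0.016672
  L_III = 0.67·(1−0.67)^4 = 0.67·0.0118592 = 0.00794567
Weight by the priors:
  π_I·L_I = 0.27 × 0.0453908 = 0.0122555
  π_II·L_II = 0.20 × 0.016672 = 0.0033344
  π_III·L_III = 0.53 × 0.00794567 = 0.00421121
Normaliser: 0.0122555 + 0.0033344 + 0.00421121 = 0.0198011
P(Cluster II | data) = 0.0033344 / 0.0198011 ≈ 0.168

0.168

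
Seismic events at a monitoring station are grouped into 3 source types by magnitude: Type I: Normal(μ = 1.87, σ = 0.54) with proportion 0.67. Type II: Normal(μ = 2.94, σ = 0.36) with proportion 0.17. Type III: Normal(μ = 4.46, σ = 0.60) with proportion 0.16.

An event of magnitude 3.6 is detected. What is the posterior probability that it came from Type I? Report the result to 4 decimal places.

0.0384

P(component k | x) = π_k·f_k(x) / marginal(x), where marginal(x) = Σ_j π_j·f_j(x).
Evaluate each component's likelihood at the observed value:
  f_I = 0.00436293
  f_II = 0.20642
  f_III = 0.238036
Multiply by the mixture weights:
  π_I·f_I = 0.67 × 0.00436293 = 0.00292316
  π_II·f_II = 0.17 × 0.20642 = 0.0350914
  π_III·f_III = 0.16 × 0.238036 = 0.0380857
Sum: 0.00292316 + 0.0350914 + 0.0380857 = 0.0761002
So the posterior for Type I is 0.00292316 / 0.0761002 ≈ 0.0384.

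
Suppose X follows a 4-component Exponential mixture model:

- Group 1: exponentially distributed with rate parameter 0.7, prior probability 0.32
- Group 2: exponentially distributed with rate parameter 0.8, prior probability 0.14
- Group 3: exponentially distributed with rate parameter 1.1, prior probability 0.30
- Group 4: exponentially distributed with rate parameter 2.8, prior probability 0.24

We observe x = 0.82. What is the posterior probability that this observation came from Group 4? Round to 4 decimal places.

0.1753

The responsibility of component k is π_k f_k(x) divided by Σ_j π_j f_j(x).
Exponential densities:
  f_1 = 0.7·e^(−0.7·0.82) = 0.7·e^(−0.5740) = 0.394287
  f_2 = 0.8·e^(−0.8·0.82) = 0.8·e^(−0.6560) = 0.415138
  f_3 = 1.1·e^(−1.1·0.82) = 1.1·e^(−0.9020) = 0.446333
  f_4 = 2.8·e^(−2.8·0.82) = 2.8·e^(−2.2960) = 0.28185
Weight by the priors:
  π_1·f_1 = 0.32 × 0.394287 = 0.126172
  π_2·f_2 = 0.14 × 0.415138 = 0.0581194
  π_3·f_3 = 0.30 × 0.446333 = 0.1339
  π_4·f_4 = 0.24 × 0.28185 = 0.067644
Marginal: 0.126172 + 0.0581194 + 0.1339 + 0.067644 = 0.385835
P(Group 4 | x) = 0.067644 / 0.385835 ≈ 0.1753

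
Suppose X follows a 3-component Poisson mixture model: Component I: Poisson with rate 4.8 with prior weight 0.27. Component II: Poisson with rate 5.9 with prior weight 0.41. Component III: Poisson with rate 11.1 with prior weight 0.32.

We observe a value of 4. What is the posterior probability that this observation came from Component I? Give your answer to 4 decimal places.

0.4513

Apply Bayes' rule: the posterior for each component is proportional to its prior times its likelihood at x.
Poisson probabilities:
  p_I = e^(−4.8)·4.8^4/4! = 0.182029
  p_II = e^(−5.9)·5.9^4/4! = 0.138312
  p_III = e^(−11.1)·11.1^4/4! = 0.00955899
Prior × likelihood for each component:
  P(Z=I)·p_I = 0.27 × 0.182029 = 0.0491478
  P(Z=II)·p_II = 0.41 × 0.138312 = 0.0567079
  P(Z=III)·p_III = 0.32 × 0.00955899 = 0.00305888
Marginal: 0.0491478 + 0.0567079 + 0.00305888 = 0.108915
P(Component I | the observation) = 0.0491478 / 0.108915 ≈ 0.4513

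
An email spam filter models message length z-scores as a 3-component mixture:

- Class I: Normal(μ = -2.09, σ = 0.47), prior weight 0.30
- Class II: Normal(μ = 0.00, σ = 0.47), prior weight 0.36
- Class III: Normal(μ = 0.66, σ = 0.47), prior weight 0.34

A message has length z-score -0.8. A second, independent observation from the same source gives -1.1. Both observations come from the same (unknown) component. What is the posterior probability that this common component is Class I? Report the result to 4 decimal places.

0.1213

By Bayes' theorem, P(k | x) = π_k f_k(x) / Σ_j π_j f_j(x).
Since both observations come from the same component, the likelihood for component k is f_k(x₁)·f_k(x₂).
  L_I = [0.0196328] × [0.0923342] = 0.00181278
  L_II = [0.199381] × [0.0548742] = 0.0109409
  L_III = [0.00681436] × [0.000765307] = 5.21508e-06
Weight by the priors:
  π_I·L_I = 0.30 × 0.00181278 = 0.000543834
  π_II·L_II = 0.36 × 0.0109409 = 0.00393872
  π_III·L_III = 0.34 × 5.21508e-06 = 1.77313e-06
Evidence: 0.000543834 + 0.00393872 + 1.77313e-06 = 0.00448433
P(Class I | x₁,x₂) ≈ 0.1213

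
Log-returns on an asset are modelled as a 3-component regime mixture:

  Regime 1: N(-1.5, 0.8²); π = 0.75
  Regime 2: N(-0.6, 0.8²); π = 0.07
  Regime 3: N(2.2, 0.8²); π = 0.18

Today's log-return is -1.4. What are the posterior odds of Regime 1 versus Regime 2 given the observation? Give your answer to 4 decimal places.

17.5274

Posterior odds = (π_i f_i(x)) / (π_j f_j(x)); the normalising sum cancels.
Component likelihoods at x = -1.4:
  p_1 = (1/(0.8·√(2π)))·exp(−(-1.4−-1.5)²/(2·0.8²)) = 0.498678·exp(-0.00781) = 0.494797
  p_2 = (1/(0.8·√(2π)))·exp(−(-1.4−-0.6)²/(2·0.8²)) = 0.498678·exp(-0.50000) = 0.302463
  p_3 = (1/(0.8·√(2π)))·exp(−(-1.4−2.2)²/(2·0.8²)) = 0.498678·exp(-10.12500) = 1.99797e-05
0.371098 / 0.0211724 ≈ 17.5274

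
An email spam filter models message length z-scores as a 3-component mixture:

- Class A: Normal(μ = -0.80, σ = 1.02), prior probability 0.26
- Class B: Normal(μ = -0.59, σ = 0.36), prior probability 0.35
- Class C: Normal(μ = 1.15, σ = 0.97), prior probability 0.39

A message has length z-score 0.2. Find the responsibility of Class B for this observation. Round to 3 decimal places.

0.177

Posterior ∝ prior × likelihood, so P(k | x) ∝ P(Z=k) f_k(x); normalise over all components.
Component likelihoods at x = 0.2:
  p_A = 0.241877
  p_B = 0.0997508
  p_C = 0.254597
Multiply by the mixture weights:
  P(Z=A)·p_A = 0.26 × 0.241877 = 0.062888
  P(Z=B)·p_B = 0.35 × 0.0997508 = 0.0349128
  P(Z=C)·p_C = 0.39 × 0.254597 = 0.0992928
Denominator: 0.062888 + 0.0349128 + 0.0992928 = 0.197094
Responsibility of Class B: 0.0349128 / 0.197094 ≈ 0.177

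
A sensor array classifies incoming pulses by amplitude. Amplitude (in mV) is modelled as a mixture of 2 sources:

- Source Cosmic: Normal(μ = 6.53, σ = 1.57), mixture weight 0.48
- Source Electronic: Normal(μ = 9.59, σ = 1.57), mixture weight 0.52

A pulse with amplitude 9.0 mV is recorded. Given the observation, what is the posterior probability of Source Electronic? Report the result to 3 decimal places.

P(component k | x) = w_k·f_k(x) / marginal(x), where marginal(x) = Σ_j w_j·f_j(x).
Normal densities:
  p_Cosmic = 0.0737135
  p_Electronic = 0.23678
Prior × likelihood for each component:
  w_Cosmic·p_Cosmic = 0.48 × 0.0737135 = 0.0353825
  w_Electronic·p_Electronic = 0.52 × 0.23678 = 0.123125
Marginal: 0.0353825 + 0.123125 = 0.158508
Responsibility of Source Electronic: 0.123125 / 0.158508 ≈ 0.777

0.777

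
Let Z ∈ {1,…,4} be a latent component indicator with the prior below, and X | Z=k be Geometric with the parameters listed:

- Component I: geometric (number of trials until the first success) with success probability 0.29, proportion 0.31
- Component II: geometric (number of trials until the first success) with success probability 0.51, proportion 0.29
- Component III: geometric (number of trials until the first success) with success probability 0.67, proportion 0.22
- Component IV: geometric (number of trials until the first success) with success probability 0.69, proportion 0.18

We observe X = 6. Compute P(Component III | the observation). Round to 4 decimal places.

Posterior ∝ prior × likelihood, so P(k | x) ∝ π_k f_k(x); normalise over all components.
Component likelihoods at x = 6:
  p_I = 0.0523227
  p_II = 0.0144062
  p_III = 0.00262207
  p_IV = 0.00197541
Weight by the priors:
  π_I·p_I = 0.31 × 0.0523227 = 0.01622
  π_II·p_II = 0.29 × 0.0144062 = 0.00417781
  π_III·p_III = 0.22 × 0.00262207 = 0.000576856
  π_IV·p_IV = 0.18 × 0.00197541 = 0.000355574
Denominator: 0.01622 + 0.00417781 + 0.000576856 + 0.000355574 = 0.0213303
P(Component III | the observation) ≈ 0.0270

0.0270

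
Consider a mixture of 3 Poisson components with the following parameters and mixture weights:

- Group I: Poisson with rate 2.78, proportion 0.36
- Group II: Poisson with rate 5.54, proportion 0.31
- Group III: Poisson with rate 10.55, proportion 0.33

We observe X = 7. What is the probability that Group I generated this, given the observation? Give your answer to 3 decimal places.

By Bayes' theorem, P(k | x) = w_k f_k(x) / Σ_j w_j f_j(x).
Evaluate each component's likelihood at the observed value:
  f_I = 0.0157959
  f_II = 0.12478
  f_III = 0.0756014
Weight by the priors:
  w_I·f_I = 0.36 × 0.0157959 = 0.00568652
  w_II·f_II = 0.31 × 0.12478 = 0.0386819
  w_III·f_III = 0.33 × 0.0756014 = 0.0249485
Denominator: 0.00568652 + 0.0386819 + 0.0249485 = 0.0693169
Responsibility of Group I: 0.00568652 / 0.0693169 ≈ 0.082

0.082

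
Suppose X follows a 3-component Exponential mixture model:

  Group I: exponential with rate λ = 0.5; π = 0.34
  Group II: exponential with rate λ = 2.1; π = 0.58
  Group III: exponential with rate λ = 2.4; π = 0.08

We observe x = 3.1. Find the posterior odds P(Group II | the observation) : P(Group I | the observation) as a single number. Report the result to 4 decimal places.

0.0502

The posterior odds equal the prior odds times the likelihood ratio: (π_i/π_j)·(f_i(x)/f_j(x)).
Exponential densities:
  L_I = 0.106124
  L_II = 0.00312581
  L_III = 0.00140948
Odds = (0.58/0.34) × (0.00312581/0.106124) = 1.70588 × 0.0294543 ≈ 0.0502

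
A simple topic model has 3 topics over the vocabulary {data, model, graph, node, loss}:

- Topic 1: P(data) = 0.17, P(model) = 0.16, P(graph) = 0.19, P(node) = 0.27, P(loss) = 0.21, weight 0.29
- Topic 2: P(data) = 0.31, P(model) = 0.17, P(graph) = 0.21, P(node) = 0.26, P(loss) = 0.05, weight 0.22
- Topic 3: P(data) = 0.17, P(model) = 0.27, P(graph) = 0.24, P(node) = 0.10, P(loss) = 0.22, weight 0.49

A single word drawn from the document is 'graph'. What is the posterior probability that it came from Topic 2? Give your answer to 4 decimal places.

0.2111

The responsibility of component k is P(Z=k) f_k(x) divided by Σ_j P(Z=j) f_j(x).
Categorical probabilities:
  p_1 = P(graph | comp) = 0.19
  p_2 = P(graph | comp) = 0.21
  p_3 = P(graph | comp) = 0.24
Multiply by the mixture weights:
  P(Z=1)·p_1 = 0.29 × 0.19 = 0.0551
  P(Z=2)·p_2 = 0.22 × 0.21 = 0.0462
  P(Z=3)·p_3 = 0.49 × 0.24 = 0.1176
Marginal: 0.0551 + 0.0462 + 0.1176 = 0.2189
Responsibility of Topic 2: 0.0462 / 0.2189 ≈ 0.2111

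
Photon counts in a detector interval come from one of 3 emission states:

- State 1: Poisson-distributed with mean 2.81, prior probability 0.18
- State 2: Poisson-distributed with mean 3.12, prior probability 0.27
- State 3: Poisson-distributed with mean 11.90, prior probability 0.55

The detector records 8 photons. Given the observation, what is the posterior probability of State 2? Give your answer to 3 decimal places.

Posterior ∝ prior × likelihood, so P(k | x) ∝ π_k f_k(x); normalise over all components.
Component likelihoods at x = 8 photons:
  p_1 = e^(−2.81)·2.81^8/8! = 0.00580447
  p_2 = e^(−3.12)·3.12^8/8! = 0.00983371
  p_3 = e^(−11.90)·11.90^8/8! = 0.0677253
Weight by the priors:
  π_1·p_1 = 0.18 × 0.00580447 = 0.0010448
  π_2·p_2 = 0.27 × 0.00983371 = 0.0026551
  π_3·p_3 = 0.55 × 0.0677253 = 0.0372489
Denominator: 0.0010448 + 0.0026551 + 0.0372489 = 0.0409488
P(State 2 | data) = 0.0026551 / 0.0409488 ≈ 0.065

0.065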